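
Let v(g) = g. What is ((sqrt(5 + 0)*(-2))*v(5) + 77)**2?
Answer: 6429 - 1540*sqrt(5) ≈ 2985.5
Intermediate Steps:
((sqrt(5 + 0)*(-2))*v(5) + 77)**2 = ((sqrt(5 + 0)*(-2))*5 + 77)**2 = ((sqrt(5)*(-2))*5 + 77)**2 = (-2*sqrt(5)*5 + 77)**2 = (-10*sqrt(5) + 77)**2 = (77 - 10*sqrt(5))**2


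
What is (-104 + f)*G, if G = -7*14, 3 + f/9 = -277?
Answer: 257152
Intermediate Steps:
f = -2520 (f = -27 + 9*(-277) = -27 - 2493 = -2520)
G = -98
(-104 + f)*G = (-104 - 2520)*(-98) = -2624*(-98) = 257152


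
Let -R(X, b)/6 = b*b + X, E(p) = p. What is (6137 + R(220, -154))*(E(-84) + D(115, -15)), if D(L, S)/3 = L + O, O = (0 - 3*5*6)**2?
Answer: -3376621719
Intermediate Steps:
O = 8100 (O = (0 - 15*6)**2 = (0 - 90)**2 = (-90)**2 = 8100)
R(X, b) = -6*X - 6*b**2 (R(X, b) = -6*(b*b + X) = -6*(b**2 + X) = -6*(X + b**2) = -6*X - 6*b**2)
D(L, S) = 24300 + 3*L (D(L, S) = 3*(L + 8100) = 3*(8100 + L) = 24300 + 3*L)
(6137 + R(220, -154))*(E(-84) + D(115, -15)) = (6137 + (-6*220 - 6*(-154)**2))*(-84 + (24300 + 3*115)) = (6137 + (-1320 - 6*23716))*(-84 + (24300 + 345)) = (6137 + (-1320 - 142296))*(-84 + 24645) = (6137 - 143616)*24561 = -137479*24561 = -3376621719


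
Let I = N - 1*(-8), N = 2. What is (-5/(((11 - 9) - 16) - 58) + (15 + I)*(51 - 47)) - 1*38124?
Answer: -2737723/72 ≈ -38024.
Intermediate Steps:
I = 10 (I = 2 - 1*(-8) = 2 + 8 = 10)
(-5/(((11 - 9) - 16) - 58) + (15 + I)*(51 - 47)) - 1*38124 = (-5/(((11 - 9) - 16) - 58) + (15 + 10)*(51 - 47)) - 1*38124 = (-5/((2 - 16) - 58) + 25*4) - 38124 = (-5/(-14 - 58) + 100) - 38124 = (-5/(-72) + 100) - 38124 = (-5*(-1/72) + 100) - 38124 = (5/72 + 100) - 38124 = 7205/72 - 38124 = -2737723/72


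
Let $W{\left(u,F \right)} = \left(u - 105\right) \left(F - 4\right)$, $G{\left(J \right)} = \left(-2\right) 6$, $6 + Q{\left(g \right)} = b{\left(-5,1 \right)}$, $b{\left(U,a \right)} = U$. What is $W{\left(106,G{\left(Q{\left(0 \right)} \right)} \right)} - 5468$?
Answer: $-5484$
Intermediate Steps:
$Q{\left(g \right)} = -11$ ($Q{\left(g \right)} = -6 - 5 = -11$)
$G{\left(J \right)} = -12$
$W{\left(u,F \right)} = \left(-105 + u\right) \left(-4 + F\right)$
$W{\left(106,G{\left(Q{\left(0 \right)} \right)} \right)} - 5468 = \left(420 - -1260 - 424 - 1272\right) - 5468 = \left(420 + 1260 - 424 - 1272\right) - 5468 = -16 - 5468 = -5484$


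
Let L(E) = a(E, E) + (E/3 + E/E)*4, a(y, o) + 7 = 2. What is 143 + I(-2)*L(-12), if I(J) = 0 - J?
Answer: 109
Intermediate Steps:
a(y, o) = -5 (a(y, o) = -7 + 2 = -5)
I(J) = -J
L(E) = -1 + 4*E/3 (L(E) = -5 + (E/3 + E/E)*4 = -5 + (E*(1/3) + 1)*4 = -5 + (E/3 + 1)*4 = -5 + (1 + E/3)*4 = -5 + (4 + 4*E/3) = -1 + 4*E/3)
143 + I(-2)*L(-12) = 143 + (-1*(-2))*(-1 + (4/3)*(-12)) = 143 + 2*(-1 - 16) = 143 + 2*(-17) = 143 - 34 = 109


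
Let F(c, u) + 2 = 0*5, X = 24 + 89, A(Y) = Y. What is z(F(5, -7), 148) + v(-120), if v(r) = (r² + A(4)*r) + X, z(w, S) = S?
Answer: 14181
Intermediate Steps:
X = 113
F(c, u) = -2 (F(c, u) = -2 + 0*5 = -2 + 0 = -2)
v(r) = 113 + r² + 4*r (v(r) = (r² + 4*r) + 113 = 113 + r² + 4*r)
z(F(5, -7), 148) + v(-120) = 148 + (113 + (-120)² + 4*(-120)) = 148 + (113 + 14400 - 480) = 148 + 14033 = 14181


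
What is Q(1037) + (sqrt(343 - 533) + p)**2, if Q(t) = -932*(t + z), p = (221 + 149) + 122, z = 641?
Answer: -1322022 + 984*I*sqrt(190) ≈ -1.322e+6 + 13564.0*I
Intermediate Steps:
p = 492 (p = 370 + 122 = 492)
Q(t) = -597412 - 932*t (Q(t) = -932*(t + 641) = -932*(641 + t) = -597412 - 932*t)
Q(1037) + (sqrt(343 - 533) + p)**2 = (-597412 - 932*1037) + (sqrt(343 - 533) + 492)**2 = (-597412 - 966484) + (sqrt(-190) + 492)**2 = -1563896 + (I*sqrt(190) + 492)**2 = -1563896 + (492 + I*sqrt(190))**2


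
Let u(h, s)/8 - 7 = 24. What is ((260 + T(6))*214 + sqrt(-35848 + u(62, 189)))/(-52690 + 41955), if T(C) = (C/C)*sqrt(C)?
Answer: -11128/2147 - 214*sqrt(6)/10735 - 4*I*sqrt(89)/2147 ≈ -5.2319 - 0.017576*I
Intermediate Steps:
u(h, s) = 248 (u(h, s) = 56 + 8*24 = 56 + 192 = 248)
T(C) = sqrt(C) (T(C) = 1*sqrt(C) = sqrt(C))
((260 + T(6))*214 + sqrt(-35848 + u(62, 189)))/(-52690 + 41955) = ((260 + sqrt(6))*214 + sqrt(-35848 + 248))/(-52690 + 41955) = ((55640 + 214*sqrt(6)) + sqrt(-35600))/(-10735) = ((55640 + 214*sqrt(6)) + 20*I*sqrt(89))*(-1/10735) = (55640 + 214*sqrt(6) + 20*I*sqrt(89))*(-1/10735) = -11128/2147 - 214*sqrt(6)/10735 - 4*I*sqrt(89)/2147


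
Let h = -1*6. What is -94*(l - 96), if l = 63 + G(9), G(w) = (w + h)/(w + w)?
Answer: 9259/3 ≈ 3086.3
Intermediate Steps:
h = -6
G(w) = (-6 + w)/(2*w) (G(w) = (w - 6)/(w + w) = (-6 + w)/((2*w)) = (-6 + w)*(1/(2*w)) = (-6 + w)/(2*w))
l = 379/6 (l = 63 + (½)*(-6 + 9)/9 = 63 + (½)*(⅑)*3 = 63 + ⅙ = 379/6 ≈ 63.167)
-94*(l - 96) = -94*(379/6 - 96) = -94*(-197/6) = 9259/3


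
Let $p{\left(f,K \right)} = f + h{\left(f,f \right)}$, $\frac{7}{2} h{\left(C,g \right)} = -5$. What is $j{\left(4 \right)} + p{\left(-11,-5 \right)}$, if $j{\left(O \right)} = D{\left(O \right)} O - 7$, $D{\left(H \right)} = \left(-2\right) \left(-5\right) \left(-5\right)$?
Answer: $- \frac{1536}{7} \approx -219.43$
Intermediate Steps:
$h{\left(C,g \right)} = - \frac{10}{7}$ ($h{\left(C,g \right)} = \frac{2}{7} \left(-5\right) = - \frac{10}{7}$)
$D{\left(H \right)} = -50$ ($D{\left(H \right)} = 10 \left(-5\right) = -50$)
$p{\left(f,K \right)} = - \frac{10}{7} + f$ ($p{\left(f,K \right)} = f - \frac{10}{7} = - \frac{10}{7} + f$)
$j{\left(O \right)} = -7 - 50 O$ ($j{\left(O \right)} = - 50 O - 7 = -7 - 50 O$)
$j{\left(4 \right)} + p{\left(-11,-5 \right)} = \left(-7 - 200\right) - \frac{87}{7} = -207 - \frac{87}{7} = - \frac{1536}{7}$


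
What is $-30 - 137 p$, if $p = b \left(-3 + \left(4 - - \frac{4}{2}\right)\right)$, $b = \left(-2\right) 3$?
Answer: $2436$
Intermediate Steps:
$b = -6$
$p = -18$ ($p = - 6 \left(-3 + \left(4 - - \frac{4}{2}\right)\right) = - 6 \left(-3 + \left(4 - \left(-4\right) \frac{1}{2}\right)\right) = - 6 \left(-3 + \left(4 - -2\right)\right) = - 6 \left(-3 + \left(4 + 2\right)\right) = - 6 \left(-3 + 6\right) = \left(-6\right) 3 = -18$)
$-30 - 137 p = -30 - -2466 = -30 + 2466 = 2436$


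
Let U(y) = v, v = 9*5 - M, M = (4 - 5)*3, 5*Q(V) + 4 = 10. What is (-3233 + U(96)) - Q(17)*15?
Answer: -3203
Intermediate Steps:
Q(V) = 6/5 (Q(V) = -⅘ + (⅕)*10 = -⅘ + 2 = 6/5)
M = -3 (M = -1*3 = -3)
v = 48 (v = 9*5 - 1*(-3) = 45 + 3 = 48)
U(y) = 48
(-3233 + U(96)) - Q(17)*15 = (-3233 + 48) - 1*6/5*15 = -3185 - 6/5*15 = -3185 - 18 = -3203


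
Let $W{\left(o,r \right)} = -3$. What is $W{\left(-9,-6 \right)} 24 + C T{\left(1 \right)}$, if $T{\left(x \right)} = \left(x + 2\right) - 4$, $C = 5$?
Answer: $-77$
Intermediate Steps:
$T{\left(x \right)} = -2 + x$ ($T{\left(x \right)} = \left(2 + x\right) - 4 = -2 + x$)
$W{\left(-9,-6 \right)} 24 + C T{\left(1 \right)} = \left(-3\right) 24 + 5 \left(-2 + 1\right) = -72 + 5 \left(-1\right) = -72 - 5 = -77$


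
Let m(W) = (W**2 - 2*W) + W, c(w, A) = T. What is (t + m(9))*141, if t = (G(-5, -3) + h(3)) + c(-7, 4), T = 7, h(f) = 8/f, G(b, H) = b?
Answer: 10810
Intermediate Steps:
c(w, A) = 7
m(W) = W**2 - W
t = 14/3 (t = (-5 + 8/3) + 7 = -7/3 + 7 = 14/3 ≈ 4.6667)
(t + m(9))*141 = (14/3 + 9*(-1 + 9))*141 = (14/3 + 9*8)*141 = (14/3 + 72)*141 = (230/3)*141 = 10810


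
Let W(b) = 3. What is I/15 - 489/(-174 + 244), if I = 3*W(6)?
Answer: -447/70 ≈ -6.3857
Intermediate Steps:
I = 9 (I = 3*3 = 9)
I/15 - 489/(-174 + 244) = 9/15 - 489/(-174 + 244) = 9*(1/15) - 489/70 = 3/5 - 489*1/70 = 3/5 - 489/70 = -447/70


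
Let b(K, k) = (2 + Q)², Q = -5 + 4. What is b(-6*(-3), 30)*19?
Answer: 19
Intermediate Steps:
Q = -1
b(K, k) = 1 (b(K, k) = (2 - 1)² = 1² = 1)
b(-6*(-3), 30)*19 = 1*19 = 19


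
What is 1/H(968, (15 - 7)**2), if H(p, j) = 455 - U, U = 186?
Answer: 1/269 ≈ 0.0037175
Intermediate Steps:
H(p, j) = 269 (H(p, j) = 455 - 1*186 = 455 - 186 = 269)
1/H(968, (15 - 7)**2) = 1/269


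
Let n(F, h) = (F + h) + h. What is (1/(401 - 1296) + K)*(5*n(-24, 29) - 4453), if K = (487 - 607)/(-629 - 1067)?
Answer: -56591279/189740 ≈ -298.26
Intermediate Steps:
n(F, h) = F + 2*h
K = 15/212 (K = -120/(-1696) = -120*(-1/1696) = 15/212 ≈ 0.070755)
(1/(401 - 1296) + K)*(5*n(-24, 29) - 4453) = (1/(401 - 1296) + 15/212)*(5*(-24 + 2*29) - 4453) = (1/(-895) + 15/212)*(5*(-24 + 58) - 4453) = (-1/895 + 15/212)*(5*34 - 4453) = 13213*(170 - 4453)/189740 = (13213/189740)*(-4283) = -56591279/189740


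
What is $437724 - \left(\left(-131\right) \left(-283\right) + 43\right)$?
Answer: $400608$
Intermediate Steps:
$437724 - \left(\left(-131\right) \left(-283\right) + 43\right) = 437724 - \left(37073 + 43\right) = 437724 - 37116 = 400608$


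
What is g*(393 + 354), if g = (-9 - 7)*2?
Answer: -23904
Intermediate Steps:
g = -32 (g = -16*2 = -32)
g*(393 + 354) = -32*(393 + 354) = -32*747 = -23904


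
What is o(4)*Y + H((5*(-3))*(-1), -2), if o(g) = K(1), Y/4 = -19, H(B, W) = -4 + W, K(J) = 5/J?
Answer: -386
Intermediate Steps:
Y = -76 (Y = 4*(-19) = -76)
o(g) = 5 (o(g) = 5/1 = 5*1 = 5)
o(4)*Y + H((5*(-3))*(-1), -2) = 5*(-76) + (-4 - 2) = -380 - 6 = -386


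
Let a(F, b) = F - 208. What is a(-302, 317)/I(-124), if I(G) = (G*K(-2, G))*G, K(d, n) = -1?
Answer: 255/7688 ≈ 0.033169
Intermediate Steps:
a(F, b) = -208 + F
I(G) = -G**2 (I(G) = (G*(-1))*G = (-G)*G = -G**2)
a(-302, 317)/I(-124) = (-208 - 302)/((-1*(-124)**2)) = -510/((-1*15376)) = -510/(-15376) = -510*(-1/15376) = 255/7688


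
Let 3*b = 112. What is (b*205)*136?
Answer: 3122560/3 ≈ 1.0409e+6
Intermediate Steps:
b = 112/3 (b = (1/3)*112 = 112/3 ≈ 37.333)
(b*205)*136 = ((112/3)*205)*136 = (22960/3)*136 = 3122560/3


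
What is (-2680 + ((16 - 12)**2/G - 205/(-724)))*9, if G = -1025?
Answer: -17897665131/742100 ≈ -24118.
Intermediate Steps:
(-2680 + ((16 - 12)**2/G - 205/(-724)))*9 = (-2680 + ((16 - 12)**2/(-1025) - 205/(-724)))*9 = (-2680 + (4**2*(-1/1025) - 205*(-1/724)))*9 = (-2680 + (16*(-1/1025) + 205/724))*9 = (-2680 + (-16/1025 + 205/724))*9 = (-2680 + 198541/742100)*9 = -1988629459/742100*9 = -17897665131/742100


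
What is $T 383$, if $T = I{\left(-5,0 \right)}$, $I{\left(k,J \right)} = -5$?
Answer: $-1915$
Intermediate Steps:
$T = -5$
$T 383 = \left(-5\right) 383 = -1915$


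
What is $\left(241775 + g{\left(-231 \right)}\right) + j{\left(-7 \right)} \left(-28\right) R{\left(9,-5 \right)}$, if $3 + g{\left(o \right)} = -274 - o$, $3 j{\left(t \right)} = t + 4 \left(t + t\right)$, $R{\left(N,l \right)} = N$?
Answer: $247021$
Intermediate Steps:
$j{\left(t \right)} = 3 t$ ($j{\left(t \right)} = \frac{t + 4 \left(t + t\right)}{3} = \frac{t + 4 \cdot 2 t}{3} = \frac{t + 8 t}{3} = \frac{9 t}{3} = 3 t$)
$g{\left(o \right)} = -277 - o$ ($g{\left(o \right)} = -3 - \left(274 + o\right) = -277 - o$)
$\left(241775 + g{\left(-231 \right)}\right) + j{\left(-7 \right)} \left(-28\right) R{\left(9,-5 \right)} = \left(241775 - 46\right) + 3 \left(-7\right) \left(-28\right) 9 = \left(241775 + \left(-277 + 231\right)\right) + \left(-21\right) \left(-28\right) 9 = \left(241775 - 46\right) + 588 \cdot 9 = 241729 + 5292 = 247021$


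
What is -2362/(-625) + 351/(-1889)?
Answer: 4242443/1180625 ≈ 3.5934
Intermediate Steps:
-2362/(-625) + 351/(-1889) = -2362*(-1/625) + 351*(-1/1889) = 2362/625 - 351/1889 = 4242443/1180625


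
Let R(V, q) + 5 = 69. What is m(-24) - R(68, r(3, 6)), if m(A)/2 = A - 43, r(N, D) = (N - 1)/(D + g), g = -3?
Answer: -198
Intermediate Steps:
r(N, D) = (-1 + N)/(-3 + D) (r(N, D) = (N - 1)/(D - 3) = (-1 + N)/(-3 + D))
R(V, q) = 64 (R(V, q) = -5 + 69 = 64)
m(A) = -86 + 2*A (m(A) = 2*(A - 43) = 2*(-43 + A) = -86 + 2*A)
m(-24) - R(68, r(3, 6)) = (-86 + 2*(-24)) - 1*64 = (-86 - 48) - 64 = -134 - 64 = -198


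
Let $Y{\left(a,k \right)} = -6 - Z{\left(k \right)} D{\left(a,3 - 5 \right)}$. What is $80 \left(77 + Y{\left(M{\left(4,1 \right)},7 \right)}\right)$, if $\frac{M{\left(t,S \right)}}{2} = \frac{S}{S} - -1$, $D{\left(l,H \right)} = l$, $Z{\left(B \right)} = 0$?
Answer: $5680$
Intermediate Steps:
$M{\left(t,S \right)} = 4$ ($M{\left(t,S \right)} = 2 \left(\frac{S}{S} - -1\right) = 2 \left(1 + 1\right) = 2 \cdot 2 = 4$)
$Y{\left(a,k \right)} = -6$ ($Y{\left(a,k \right)} = -6 - 0 a = -6 - 0 = -6 + 0 = -6$)
$80 \left(77 + Y{\left(M{\left(4,1 \right)},7 \right)}\right) = 80 \left(77 - 6\right) = 80 \cdot 71 = 5680$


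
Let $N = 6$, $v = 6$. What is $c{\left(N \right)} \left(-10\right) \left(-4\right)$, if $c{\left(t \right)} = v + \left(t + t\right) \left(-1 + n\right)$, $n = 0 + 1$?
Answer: $240$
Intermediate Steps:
$n = 1$
$c{\left(t \right)} = 6$ ($c{\left(t \right)} = 6 + \left(t + t\right) \left(-1 + 1\right) = 6 + 2 t 0 = 6 + 0 = 6$)
$c{\left(N \right)} \left(-10\right) \left(-4\right) = 6 \left(-10\right) \left(-4\right) = \left(-60\right) \left(-4\right) = 240$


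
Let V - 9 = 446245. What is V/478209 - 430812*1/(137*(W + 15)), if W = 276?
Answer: -62742455830/6354919401 ≈ -9.8730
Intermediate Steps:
V = 446254 (V = 9 + 446245 = 446254)
V/478209 - 430812*1/(137*(W + 15)) = 446254/478209 - 430812*1/(137*(276 + 15)) = 446254*(1/478209) - 430812/(137*291) = 446254/478209 - 430812/39867 = 446254/478209 - 430812*1/39867 = 446254/478209 - 143604/13289 = -62742455830/6354919401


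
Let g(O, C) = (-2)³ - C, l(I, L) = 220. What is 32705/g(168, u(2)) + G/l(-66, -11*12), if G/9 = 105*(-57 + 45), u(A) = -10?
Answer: 358621/22 ≈ 16301.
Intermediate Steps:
G = -11340 (G = 9*(105*(-57 + 45)) = 9*(105*(-12)) = 9*(-1260) = -11340)
g(O, C) = -8 - C
32705/g(168, u(2)) + G/l(-66, -11*12) = 32705/(-8 - 1*(-10)) - 11340/220 = 32705/(-8 + 10) - 11340*1/220 = 32705/2 - 567/11 = 358621/22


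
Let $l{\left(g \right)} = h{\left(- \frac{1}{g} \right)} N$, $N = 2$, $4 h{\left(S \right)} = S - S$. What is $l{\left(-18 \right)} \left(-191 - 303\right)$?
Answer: $0$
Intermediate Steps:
$h{\left(S \right)} = 0$ ($h{\left(S \right)} = \frac{S - S}{4} = \frac{1}{4} \cdot 0 = 0$)
$l{\left(g \right)} = 0$ ($l{\left(g \right)} = 0 \cdot 2 = 0$)
$l{\left(-18 \right)} \left(-191 - 303\right) = 0 \left(-191 - 303\right) = 0 \left(-494\right) = 0$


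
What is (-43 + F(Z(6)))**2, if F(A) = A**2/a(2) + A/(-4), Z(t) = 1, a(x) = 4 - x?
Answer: 29241/16 ≈ 1827.6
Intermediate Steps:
F(A) = A**2/2 - A/4 (F(A) = A**2/(4 - 1*2) + A/(-4) = A**2/(4 - 2) + A*(-1/4) = A**2/2 - A/4)
(-43 + F(Z(6)))**2 = (-43 + (1/4)*1*(-1 + 2*1))**2 = (-43 + (1/4)*1*(-1 + 2))**2 = (-43 + (1/4)*1*1)**2 = (-43 + 1/4)**2 = (-171/4)**2 = 29241/16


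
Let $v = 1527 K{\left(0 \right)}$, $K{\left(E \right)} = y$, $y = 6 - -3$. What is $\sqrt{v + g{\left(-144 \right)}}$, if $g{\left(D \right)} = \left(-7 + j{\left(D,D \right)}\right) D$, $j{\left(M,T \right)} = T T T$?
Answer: $3 \sqrt{47777383} \approx 20736.0$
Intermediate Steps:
$y = 9$ ($y = 6 + 3 = 9$)
$j{\left(M,T \right)} = T^{3}$ ($j{\left(M,T \right)} = T^{2} T = T^{3}$)
$K{\left(E \right)} = 9$
$v = 13743$ ($v = 1527 \cdot 9 = 13743$)
$g{\left(D \right)} = D \left(-7 + D^{3}\right)$ ($g{\left(D \right)} = \left(-7 + D^{3}\right) D = D \left(-7 + D^{3}\right)$)
$\sqrt{v + g{\left(-144 \right)}} = \sqrt{13743 - 144 \left(-7 + \left(-144\right)^{3}\right)} = \sqrt{13743 - 144 \left(-7 - 2985984\right)} = \sqrt{13743 - -429982704} = \sqrt{13743 + 429982704} = \sqrt{429996447} = 3 \sqrt{47777383}$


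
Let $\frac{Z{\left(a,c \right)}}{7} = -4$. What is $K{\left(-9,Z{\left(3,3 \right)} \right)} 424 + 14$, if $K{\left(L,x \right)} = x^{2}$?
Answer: $332430$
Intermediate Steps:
$Z{\left(a,c \right)} = -28$ ($Z{\left(a,c \right)} = 7 \left(-4\right) = -28$)
$K{\left(-9,Z{\left(3,3 \right)} \right)} 424 + 14 = \left(-28\right)^{2} \cdot 424 + 14 = 784 \cdot 424 + 14 = 332416 + 14 = 332430$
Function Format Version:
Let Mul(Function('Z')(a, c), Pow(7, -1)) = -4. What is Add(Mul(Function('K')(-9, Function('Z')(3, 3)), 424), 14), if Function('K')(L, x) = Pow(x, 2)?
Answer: 332430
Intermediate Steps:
Function('Z')(a, c) = -28 (Function('Z')(a, c) = Mul(7, -4) = -28)
Add(Mul(Function('K')(-9, Function('Z')(3, 3)), 424), 14) = Add(Mul(Pow(-28, 2), 424), 14) = Add(Mul(784, 424), 14) = Add(332416, 14) = 332430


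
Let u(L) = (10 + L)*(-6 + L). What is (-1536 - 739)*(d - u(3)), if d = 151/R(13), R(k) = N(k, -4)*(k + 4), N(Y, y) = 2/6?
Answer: -2538900/17 ≈ -1.4935e+5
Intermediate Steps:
u(L) = (-6 + L)*(10 + L)
N(Y, y) = ⅓ (N(Y, y) = 2*(⅙) = ⅓)
R(k) = 4/3 + k/3 (R(k) = (k + 4)/3 = (4 + k)/3 = 4/3 + k/3)
d = 453/17 (d = 151/(4/3 + (⅓)*13) = 151/(4/3 + 13/3) = 151/(17/3) = 151*(3/17) = 453/17 ≈ 26.647)
(-1536 - 739)*(d - u(3)) = (-1536 - 739)*(453/17 - (-60 + 3² + 4*3)) = -2275*(453/17 - (-60 + 9 + 12)) = -2275*(453/17 - 1*(-39)) = -2275*(453/17 + 39) = -2275*1116/17 = -2538900/17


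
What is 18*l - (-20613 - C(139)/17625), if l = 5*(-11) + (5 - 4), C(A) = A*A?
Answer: 346191946/17625 ≈ 19642.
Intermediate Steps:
C(A) = A²
l = -54 (l = -55 + 1 = -54)
18*l - (-20613 - C(139)/17625) = 18*(-54) - (-20613 - 139²/17625) = -972 - (-20613 - 19321/17625) = -972 - 1*(-363323446/17625) = -972 + 363323446/17625 = 346191946/17625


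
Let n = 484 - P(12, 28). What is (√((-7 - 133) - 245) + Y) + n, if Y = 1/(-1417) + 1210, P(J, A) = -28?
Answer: 2440073/1417 + I*√385 ≈ 1722.0 + 19.621*I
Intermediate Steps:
Y = 1714569/1417 (Y = -1/1417 + 1210 = 1714569/1417 ≈ 1210.0)
n = 512 (n = 484 - 1*(-28) = 484 + 28 = 512)
(√((-7 - 133) - 245) + Y) + n = (√((-7 - 133) - 245) + 1714569/1417) + 512 = (√(-140 - 245) + 1714569/1417) + 512 = (√(-385) + 1714569/1417) + 512 = (I*√385 + 1714569/1417) + 512 = (1714569/1417 + I*√385) + 512 = 2440073/1417 + I*√385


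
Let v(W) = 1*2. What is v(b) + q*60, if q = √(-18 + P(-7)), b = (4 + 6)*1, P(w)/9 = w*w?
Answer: 2 + 180*√47 ≈ 1236.0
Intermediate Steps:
P(w) = 9*w² (P(w) = 9*(w*w) = 9*w²)
b = 10 (b = 10*1 = 10)
v(W) = 2
q = 3*√47 (q = √(-18 + 9*(-7)²) = √(-18 + 9*49) = √(-18 + 441) = √423 = 3*√47 ≈ 20.567)
v(b) + q*60 = 2 + (3*√47)*60 = 2 + 180*√47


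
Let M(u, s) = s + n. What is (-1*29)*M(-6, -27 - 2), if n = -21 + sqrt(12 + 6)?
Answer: 1450 - 87*sqrt(2) ≈ 1327.0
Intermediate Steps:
n = -21 + 3*sqrt(2) (n = -21 + sqrt(18) = -21 + 3*sqrt(2) ≈ -16.757)
M(u, s) = -21 + s + 3*sqrt(2) (M(u, s) = s + (-21 + 3*sqrt(2)) = -21 + s + 3*sqrt(2))
(-1*29)*M(-6, -27 - 2) = (-1*29)*(-21 + (-27 - 2) + 3*sqrt(2)) = -29*(-21 - 29 + 3*sqrt(2)) = -29*(-50 + 3*sqrt(2)) = 1450 - 87*sqrt(2)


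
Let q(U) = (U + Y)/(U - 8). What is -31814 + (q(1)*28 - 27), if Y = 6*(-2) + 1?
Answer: -31801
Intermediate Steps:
Y = -11 (Y = -12 + 1 = -11)
q(U) = (-11 + U)/(-8 + U) (q(U) = (U - 11)/(U - 8) = (-11 + U)/(-8 + U))
-31814 + (q(1)*28 - 27) = -31814 + (((-11 + 1)/(-8 + 1))*28 - 27) = -31814 + ((-10/(-7))*28 - 27) = -31814 + (-⅐*(-10)*28 - 27) = -31814 + ((10/7)*28 - 27) = -31814 + (40 - 27) = -31814 + 13 = -31801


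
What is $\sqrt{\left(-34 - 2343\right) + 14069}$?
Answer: $2 \sqrt{2923} \approx 108.13$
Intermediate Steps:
$\sqrt{\left(-34 - 2343\right) + 14069} = \sqrt{-2377 + 14069} = \sqrt{11692} = 2 \sqrt{2923}$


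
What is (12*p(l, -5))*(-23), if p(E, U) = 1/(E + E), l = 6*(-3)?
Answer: 23/3 ≈ 7.6667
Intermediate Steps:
l = -18
p(E, U) = 1/(2*E)
(12*p(l, -5))*(-23) = (12*((½)/(-18)))*(-23) = (12*((½)*(-1/18)))*(-23) = (12*(-1/36))*(-23) = -⅓*(-23) = 23/3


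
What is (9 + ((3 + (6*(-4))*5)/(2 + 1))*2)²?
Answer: 4761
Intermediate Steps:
(9 + ((3 + (6*(-4))*5)/(2 + 1))*2)² = (9 + ((3 - 24*5)/3)*2)² = (9 + ((3 - 120)*(⅓))*2)² = (9 - 117*⅓*2)² = (9 - 39*2)² = (9 - 78)² = (-69)² = 4761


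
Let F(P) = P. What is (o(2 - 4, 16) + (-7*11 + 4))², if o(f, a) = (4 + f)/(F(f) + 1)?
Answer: 5625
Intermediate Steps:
o(f, a) = (4 + f)/(1 + f) (o(f, a) = (4 + f)/(f + 1) = (4 + f)/(1 + f))
(o(2 - 4, 16) + (-7*11 + 4))² = ((4 + (2 - 4))/(1 + (2 - 4)) + (-7*11 + 4))² = ((4 - 2)/(1 - 2) + (-77 + 4))² = (2/(-1) - 73)² = (-1*2 - 73)² = (-2 - 73)² = (-75)² = 5625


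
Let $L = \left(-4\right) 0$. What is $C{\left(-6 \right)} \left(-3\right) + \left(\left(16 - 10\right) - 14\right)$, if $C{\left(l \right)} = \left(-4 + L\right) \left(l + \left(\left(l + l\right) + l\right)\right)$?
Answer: $-296$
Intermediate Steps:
$L = 0$
$C{\left(l \right)} = - 16 l$ ($C{\left(l \right)} = \left(-4 + 0\right) \left(l + \left(\left(l + l\right) + l\right)\right) = - 4 \left(l + \left(2 l + l\right)\right) = - 4 \left(l + 3 l\right) = - 4 \cdot 4 l = - 16 l$)
$C{\left(-6 \right)} \left(-3\right) + \left(\left(16 - 10\right) - 14\right) = \left(-16\right) \left(-6\right) \left(-3\right) + \left(\left(16 - 10\right) - 14\right) = 96 \left(-3\right) + \left(6 - 14\right) = -288 - 8 = -296$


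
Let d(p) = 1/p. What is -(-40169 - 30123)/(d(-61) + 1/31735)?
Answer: -68036856910/15837 ≈ -4.2961e+6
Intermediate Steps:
-(-40169 - 30123)/(d(-61) + 1/31735) = -(-40169 - 30123)/(1/(-61) + 1/31735) = -(-70292)/(-1/61 + 1/31735) = -(-70292)/(-31674/1935835) = -(-70292)*(-1935835)/31674 = -1*68036856910/15837 = -68036856910/15837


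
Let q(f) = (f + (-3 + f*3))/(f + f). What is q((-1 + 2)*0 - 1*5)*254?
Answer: 2921/5 ≈ 584.20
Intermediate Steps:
q(f) = (-3 + 4*f)/(2*f) (q(f) = (f + (-3 + 3*f))/((2*f)) = (-3 + 4*f)*(1/(2*f)) = (-3 + 4*f)/(2*f))
q((-1 + 2)*0 - 1*5)*254 = (2 - 3/(2*((-1 + 2)*0 - 1*5)))*254 = (2 - 3/(2*(1*0 - 5)))*254 = (2 - 3/(2*(0 - 5)))*254 = (2 - 3/2/(-5))*254 = (2 - 3/2*(-1/5))*254 = (2 + 3/10)*254 = (23/10)*254 = 2921/5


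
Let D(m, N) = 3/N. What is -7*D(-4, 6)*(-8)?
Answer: 28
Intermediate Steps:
-7*D(-4, 6)*(-8) = -21/6*(-8) = -7*½*(-8) = -7/2*(-8) = 28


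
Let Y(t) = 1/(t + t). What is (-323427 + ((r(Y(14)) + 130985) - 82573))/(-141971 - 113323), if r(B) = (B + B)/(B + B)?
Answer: 137507/127647 ≈ 1.0772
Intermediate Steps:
Y(t) = 1/(2*t)
r(B) = 1 (r(B) = (2*B)/((2*B)) = (2*B)*(1/(2*B)) = 1)
(-323427 + ((r(Y(14)) + 130985) - 82573))/(-141971 - 113323) = (-323427 + ((1 + 130985) - 82573))/(-141971 - 113323) = (-323427 + (130986 - 82573))/(-255294) = (-323427 + 48413)*(-1/255294) = -275014*(-1/255294) = 137507/127647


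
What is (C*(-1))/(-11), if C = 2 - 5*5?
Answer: -23/11 ≈ -2.0909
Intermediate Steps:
C = -23 (C = 2 - 25 = -23)
(C*(-1))/(-11) = -23*(-1)/(-11) = 23*(-1/11) = -23/11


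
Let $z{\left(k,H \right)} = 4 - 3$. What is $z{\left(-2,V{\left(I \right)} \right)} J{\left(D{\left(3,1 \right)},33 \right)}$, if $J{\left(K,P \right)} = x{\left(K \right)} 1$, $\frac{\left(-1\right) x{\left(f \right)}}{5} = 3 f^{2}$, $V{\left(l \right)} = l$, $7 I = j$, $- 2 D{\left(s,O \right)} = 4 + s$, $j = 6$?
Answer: $- \frac{735}{4} \approx -183.75$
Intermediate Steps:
$D{\left(s,O \right)} = -2 - \frac{s}{2}$ ($D{\left(s,O \right)} = - \frac{4 + s}{2} = -2 - \frac{s}{2}$)
$I = \frac{6}{7}$ ($I = \frac{1}{7} \cdot 6 = \frac{6}{7} \approx 0.85714$)
$x{\left(f \right)} = - 15 f^{2}$ ($x{\left(f \right)} = - 5 \cdot 3 f^{2} = - 15 f^{2}$)
$J{\left(K,P \right)} = - 15 K^{2}$ ($J{\left(K,P \right)} = - 15 K^{2} \cdot 1 = - 15 K^{2}$)
$z{\left(k,H \right)} = 1$
$z{\left(-2,V{\left(I \right)} \right)} J{\left(D{\left(3,1 \right)},33 \right)} = 1 \left(- 15 \left(-2 - \frac{3}{2}\right)^{2}\right) = 1 \left(- 15 \left(- \frac{7}{2}\right)^{2}\right) = 1 \left(\left(-15\right) \frac{49}{4}\right) = 1 \left(- \frac{735}{4}\right) = - \frac{735}{4}$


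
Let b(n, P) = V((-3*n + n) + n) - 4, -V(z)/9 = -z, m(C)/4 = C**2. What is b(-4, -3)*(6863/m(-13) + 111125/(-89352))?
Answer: 538102276/1887561 ≈ 285.08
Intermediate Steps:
m(C) = 4*C**2
V(z) = 9*z (V(z) = -(-9)*z = 9*z)
b(n, P) = -4 - 9*n (b(n, P) = 9*((-3*n + n) + n) - 4 = 9*(-2*n + n) - 4 = 9*(-n) - 4 = -9*n - 4 = -4 - 9*n)
b(-4, -3)*(6863/m(-13) + 111125/(-89352)) = (-4 - 9*(-4))*(6863/((4*(-13)**2)) + 111125/(-89352)) = (-4 + 36)*(6863/((4*169)) + 111125*(-1/89352)) = 32*(6863/676 - 111125/89352) = 32*(134525569/15100488) = 538102276/1887561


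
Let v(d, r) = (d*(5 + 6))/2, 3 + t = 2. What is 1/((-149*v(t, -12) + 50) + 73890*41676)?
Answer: 1/3115676922 ≈ 3.2096e-10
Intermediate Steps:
t = -1 (t = -3 + 2 = -1)
v(d, r) = 11*d/2 (v(d, r) = (d*11)*(½) = (11*d)*(½) = 11*d/2)
1/((-149*v(t, -12) + 50) + 73890*41676) = 1/(((-1639*(-1)/2 + 50) + 73890)*41676) = (1/41676)/((-149*(-11/2) + 50) + 73890) = (1/41676)/((1639/2 + 50) + 73890) = (1/41676)/(1739/2 + 73890) = (1/41676)/(149519/2) = (2/149519)*(1/41676) = 1/3115676922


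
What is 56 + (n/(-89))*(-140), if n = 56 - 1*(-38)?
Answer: 18144/89 ≈ 203.87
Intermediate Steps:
n = 94 (n = 56 + 38 = 94)
56 + (n/(-89))*(-140) = 56 + (94/(-89))*(-140) = 56 + (94*(-1/89))*(-140) = 56 - 94/89*(-140) = 56 + 13160/89 = 18144/89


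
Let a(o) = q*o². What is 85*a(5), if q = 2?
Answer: 4250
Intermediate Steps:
a(o) = 2*o²
85*a(5) = 85*(2*5²) = 85*(2*25) = 85*50 = 4250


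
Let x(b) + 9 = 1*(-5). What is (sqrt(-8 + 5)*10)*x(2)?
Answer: -140*I*sqrt(3) ≈ -242.49*I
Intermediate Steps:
x(b) = -14 (x(b) = -9 + 1*(-5) = -9 - 5 = -14)
(sqrt(-8 + 5)*10)*x(2) = (sqrt(-8 + 5)*10)*(-14) = (sqrt(-3)*10)*(-14) = ((I*sqrt(3))*10)*(-14) = (10*I*sqrt(3))*(-14) = -140*I*sqrt(3)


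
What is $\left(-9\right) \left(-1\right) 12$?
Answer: $108$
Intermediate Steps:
$\left(-9\right) \left(-1\right) 12 = 9 \cdot 12 = 108$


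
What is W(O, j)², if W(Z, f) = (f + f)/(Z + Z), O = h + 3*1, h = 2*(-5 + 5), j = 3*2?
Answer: 4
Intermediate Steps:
j = 6
h = 0 (h = 2*0 = 0)
O = 3 (O = 0 + 3*1 = 0 + 3 = 3)
W(Z, f) = f/Z (W(Z, f) = (2*f)/((2*Z)) = (2*f)*(1/(2*Z)) = f/Z)
W(O, j)² = (6/3)² = (6*(⅓))² = 2² = 4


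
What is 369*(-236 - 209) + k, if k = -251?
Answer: -164456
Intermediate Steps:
369*(-236 - 209) + k = 369*(-236 - 209) - 251 = 369*(-445) - 251 = -164205 - 251 = -164456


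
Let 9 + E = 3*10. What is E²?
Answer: 441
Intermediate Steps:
E = 21 (E = -9 + 3*10 = -9 + 30 = 21)
E² = 21² = 441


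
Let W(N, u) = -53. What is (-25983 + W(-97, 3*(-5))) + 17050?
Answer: -8986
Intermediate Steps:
(-25983 + W(-97, 3*(-5))) + 17050 = (-25983 - 53) + 17050 = -26036 + 17050 = -8986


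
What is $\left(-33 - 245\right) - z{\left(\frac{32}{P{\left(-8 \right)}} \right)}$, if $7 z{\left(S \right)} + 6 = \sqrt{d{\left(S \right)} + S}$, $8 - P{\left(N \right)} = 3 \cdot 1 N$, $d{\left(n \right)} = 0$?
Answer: $- \frac{1941}{7} \approx -277.29$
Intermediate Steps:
$P{\left(N \right)} = 8 - 3 N$ ($P{\left(N \right)} = 8 - 3 \cdot 1 N = 8 - 3 N$)
$z{\left(S \right)} = - \frac{6}{7} + \frac{\sqrt{S}}{7}$ ($z{\left(S \right)} = - \frac{6}{7} + \frac{\sqrt{0 + S}}{7} = - \frac{6}{7} + \frac{\sqrt{S}}{7}$)
$\left(-33 - 245\right) - z{\left(\frac{32}{P{\left(-8 \right)}} \right)} = \left(-33 - 245\right) - \left(- \frac{6}{7} + \frac{\sqrt{\frac{32}{8 - -24}}}{7}\right) = \left(-33 - 245\right) - \left(- \frac{6}{7} + \frac{\sqrt{\frac{32}{8 + 24}}}{7}\right) = -278 - \left(- \frac{6}{7} + \frac{\sqrt{\frac{32}{32}}}{7}\right) = -278 - \left(- \frac{6}{7} + \frac{\sqrt{32 \cdot \frac{1}{32}}}{7}\right) = -278 - \left(- \frac{6}{7} + \frac{\sqrt{1}}{7}\right) = -278 - \left(- \frac{6}{7} + \frac{1}{7} \cdot 1\right) = -278 - \left(- \frac{6}{7} + \frac{1}{7}\right) = -278 - - \frac{5}{7} = -278 + \frac{5}{7} = - \frac{1941}{7}$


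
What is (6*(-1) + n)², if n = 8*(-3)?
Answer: 900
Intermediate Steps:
n = -24
(6*(-1) + n)² = (6*(-1) - 24)² = (-6 - 24)² = (-30)² = 900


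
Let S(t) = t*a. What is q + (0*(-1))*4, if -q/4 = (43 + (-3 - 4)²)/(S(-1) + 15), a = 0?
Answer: -368/15 ≈ -24.533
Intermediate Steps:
S(t) = 0 (S(t) = t*0 = 0)
q = -368/15 (q = -4*(43 + (-3 - 4)²)/(0 + 15) = -4*(43 + (-7)²)/15 = -4*(43 + 49)/15 = -368/15 ≈ -24.533)
q + (0*(-1))*4 = -368/15 + (0*(-1))*4 = -368/15 + 0*4 = -368/15 + 0 = -368/15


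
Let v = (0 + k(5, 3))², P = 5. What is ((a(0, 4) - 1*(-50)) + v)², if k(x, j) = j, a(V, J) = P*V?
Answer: 3481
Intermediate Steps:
a(V, J) = 5*V
v = 9 (v = (0 + 3)² = 3² = 9)
((a(0, 4) - 1*(-50)) + v)² = ((5*0 - 1*(-50)) + 9)² = ((0 + 50) + 9)² = (50 + 9)² = 59² = 3481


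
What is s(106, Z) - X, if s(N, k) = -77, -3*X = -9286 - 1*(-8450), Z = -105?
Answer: -1067/3 ≈ -355.67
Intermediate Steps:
X = 836/3 (X = -(-9286 - 1*(-8450))/3 = -(-9286 + 8450)/3 = -1/3*(-836) = 836/3 ≈ 278.67)
s(106, Z) - X = -77 - 1*836/3 = -77 - 836/3 = -1067/3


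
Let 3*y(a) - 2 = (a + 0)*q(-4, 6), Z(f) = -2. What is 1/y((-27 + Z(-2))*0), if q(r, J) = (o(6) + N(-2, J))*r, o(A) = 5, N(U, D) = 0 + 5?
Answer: 3/2 ≈ 1.5000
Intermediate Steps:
N(U, D) = 5
q(r, J) = 10*r (q(r, J) = (5 + 5)*r = 10*r)
y(a) = ⅔ - 40*a/3 (y(a) = ⅔ + ((a + 0)*(10*(-4)))/3 = ⅔ + (a*(-40))/3 = ⅔ + (-40*a)/3 = ⅔ - 40*a/3)
1/y((-27 + Z(-2))*0) = 1/(⅔ - 40*(-27 - 2)*0/3) = 1/(⅔ - (-1160)*0/3) = 1/(⅔ - 40/3*0) = 1/(⅔ + 0) = 1/(⅔) = 3/2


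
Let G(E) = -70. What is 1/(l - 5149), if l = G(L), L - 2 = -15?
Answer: -1/5219 ≈ -0.00019161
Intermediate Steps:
L = -13 (L = 2 - 15 = -13)
l = -70
1/(l - 5149) = 1/(-70 - 5149) = 1/(-5219) = -1/5219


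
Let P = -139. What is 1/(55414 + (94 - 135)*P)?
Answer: 1/61113 ≈ 1.6363e-5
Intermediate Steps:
1/(55414 + (94 - 135)*P) = 1/(55414 + (94 - 135)*(-139)) = 1/(55414 - 41*(-139)) = 1/(55414 + 5699) = 1/61113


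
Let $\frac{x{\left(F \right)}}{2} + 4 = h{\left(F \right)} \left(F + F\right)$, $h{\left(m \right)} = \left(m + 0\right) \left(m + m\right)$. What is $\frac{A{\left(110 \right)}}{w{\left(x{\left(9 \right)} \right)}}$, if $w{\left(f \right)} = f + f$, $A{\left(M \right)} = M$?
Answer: $\frac{55}{5824} \approx 0.0094437$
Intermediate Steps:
$h{\left(m \right)} = 2 m^{2}$ ($h{\left(m \right)} = m 2 m = 2 m^{2}$)
$x{\left(F \right)} = -8 + 8 F^{3}$ ($x{\left(F \right)} = -8 + 2 \cdot 2 F^{2} \left(F + F\right) = -8 + 2 \cdot 2 F^{2} \cdot 2 F = -8 + 2 \cdot 4 F^{3} = -8 + 8 F^{3}$)
$w{\left(f \right)} = 2 f$
$\frac{A{\left(110 \right)}}{w{\left(x{\left(9 \right)} \right)}} = \frac{110}{2 \left(-8 + 8 \cdot 9^{3}\right)} = \frac{110}{2 \left(-8 + 8 \cdot 729\right)} = \frac{110}{2 \left(-8 + 5832\right)} = \frac{110}{2 \cdot 5824} = \frac{110}{11648} = 110 \cdot \frac{1}{11648} = \frac{55}{5824}$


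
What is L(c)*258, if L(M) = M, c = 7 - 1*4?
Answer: 774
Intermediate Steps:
c = 3 (c = 7 - 4 = 3)
L(c)*258 = 3*258 = 774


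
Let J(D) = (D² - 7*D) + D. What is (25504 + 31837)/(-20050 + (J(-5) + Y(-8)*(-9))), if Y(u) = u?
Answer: -57341/19923 ≈ -2.8781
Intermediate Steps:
J(D) = D² - 6*D
(25504 + 31837)/(-20050 + (J(-5) + Y(-8)*(-9))) = (25504 + 31837)/(-20050 + (-5*(-6 - 5) - 8*(-9))) = 57341/(-20050 + (-5*(-11) + 72)) = 57341/(-20050 + (55 + 72)) = 57341/(-20050 + 127) = 57341/(-19923) = 57341*(-1/19923) = -57341/19923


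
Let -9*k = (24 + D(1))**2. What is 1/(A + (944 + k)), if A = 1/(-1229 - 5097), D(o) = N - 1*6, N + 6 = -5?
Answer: 56934/53435713 ≈ 0.0010655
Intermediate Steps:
N = -11 (N = -6 - 5 = -11)
D(o) = -17 (D(o) = -11 - 1*6 = -11 - 6 = -17)
k = -49/9 (k = -(24 - 17)**2/9 = -1/9*7**2 = -1/9*49 = -49/9 ≈ -5.4444)
A = -1/6326 (A = 1/(-6326) = -1/6326 ≈ -0.00015808)
1/(A + (944 + k)) = 1/(-1/6326 + (944 - 49/9)) = 1/(-1/6326 + 8447/9) = 1/(53435713/56934) = 56934/53435713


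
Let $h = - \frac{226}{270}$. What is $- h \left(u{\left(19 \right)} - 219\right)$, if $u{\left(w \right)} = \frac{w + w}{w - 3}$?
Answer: $- \frac{195829}{1080} \approx -181.32$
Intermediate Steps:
$u{\left(w \right)} = \frac{2 w}{-3 + w}$
$h = - \frac{113}{135}$ ($h = \left(-226\right) \frac{1}{270} = - \frac{113}{135} \approx -0.83704$)
$- h \left(u{\left(19 \right)} - 219\right) = - \frac{\left(-113\right) \left(2 \cdot 19 \frac{1}{-3 + 19} - 219\right)}{135} = - \frac{\left(-113\right) \left(2 \cdot 19 \cdot \frac{1}{16} - 219\right)}{135} = - \frac{\left(-113\right) \left(\frac{19}{8} - 219\right)}{135} = - \frac{\left(-113\right) \left(-1733\right)}{135 \cdot 8} = \left(-1\right) \frac{195829}{1080} = - \frac{195829}{1080}$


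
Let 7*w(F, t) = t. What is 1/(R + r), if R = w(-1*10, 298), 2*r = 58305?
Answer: 14/408731 ≈ 3.4252e-5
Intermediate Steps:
r = 58305/2 (r = (1/2)*58305 = 58305/2 ≈ 29153.)
w(F, t) = t/7
R = 298/7 (R = (1/7)*298 = 298/7 ≈ 42.571)
1/(R + r) = 1/(298/7 + 58305/2) = 1/(408731/14) = 14/408731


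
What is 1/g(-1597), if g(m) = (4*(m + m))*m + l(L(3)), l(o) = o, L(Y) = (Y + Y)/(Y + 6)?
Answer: 3/61209818 ≈ 4.9012e-8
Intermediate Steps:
L(Y) = 2*Y/(6 + Y) (L(Y) = (2*Y)/(6 + Y) = 2*Y/(6 + Y))
g(m) = 2/3 + 8*m**2 (g(m) = (4*(m + m))*m + 2*3/(6 + 3) = (4*(2*m))*m + 2*3/9 = (8*m)*m + 2*3*(1/9) = 8*m**2 + 2/3 = 2/3 + 8*m**2)
1/g(-1597) = 1/(2/3 + 8*(-1597)**2) = 1/(2/3 + 8*2550409) = 1/(2/3 + 20403272) = 1/(61209818/3) = 3/61209818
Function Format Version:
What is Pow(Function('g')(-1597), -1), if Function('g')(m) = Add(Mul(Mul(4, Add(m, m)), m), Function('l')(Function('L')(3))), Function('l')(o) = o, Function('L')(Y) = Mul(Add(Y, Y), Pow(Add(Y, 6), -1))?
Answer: Rational(3, 61209818) ≈ 4.9012e-8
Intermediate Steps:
Function('L')(Y) = Mul(2, Y, Pow(Add(6, Y), -1)) (Function('L')(Y) = Mul(Mul(2, Y), Pow(Add(6, Y), -1)) = Mul(2, Y, Pow(Add(6, Y), -1)))
Function('g')(m) = Add(Rational(2, 3), Mul(8, Pow(m, 2))) (Function('g')(m) = Add(Mul(Mul(4, Add(m, m)), m), Mul(2, 3, Pow(Add(6, 3), -1))) = Add(Mul(Mul(4, Mul(2, m)), m), Mul(2, 3, Pow(9, -1))) = Add(Mul(Mul(8, m), m), Mul(2, 3, Rational(1, 9))) = Add(Mul(8, Pow(m, 2)), Rational(2, 3)) = Add(Rational(2, 3), Mul(8, Pow(m, 2))))
Pow(Function('g')(-1597), -1) = Pow(Add(Rational(2, 3), Mul(8, Pow(-1597, 2))), -1) = Pow(Add(Rational(2, 3), Mul(8, 2550409)), -1) = Pow(Add(Rational(2, 3), 20403272), -1) = Pow(Rational(61209818, 3), -1) = Rational(3, 61209818)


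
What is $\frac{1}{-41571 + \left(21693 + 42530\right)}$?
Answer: $\frac{1}{22652} \approx 4.4146 \cdot 10^{-5}$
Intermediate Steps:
$\frac{1}{-41571 + \left(21693 + 42530\right)} = \frac{1}{-41571 + 64223} = \frac{1}{22652}$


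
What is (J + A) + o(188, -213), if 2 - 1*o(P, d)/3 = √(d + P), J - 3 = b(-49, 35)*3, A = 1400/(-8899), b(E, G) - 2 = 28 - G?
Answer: -54794/8899 - 15*I ≈ -6.1573 - 15.0*I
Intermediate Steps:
b(E, G) = 30 - G (b(E, G) = 2 + (28 - G) = 30 - G)
A = -1400/8899 (A = 1400*(-1/8899) = -1400/8899 ≈ -0.15732)
J = -12 (J = 3 + (30 - 1*35)*3 = 3 + (30 - 35)*3 = 3 - 5*3 = 3 - 15 = -12)
o(P, d) = 6 - 3*√(P + d) (o(P, d) = 6 - 3*√(d + P) = 6 - 3*√(P + d))
(J + A) + o(188, -213) = (-12 - 1400/8899) + (6 - 3*√(188 - 213)) = -108188/8899 + (6 - 15*I) = -54794/8899 - 15*I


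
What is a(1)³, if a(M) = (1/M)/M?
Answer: 1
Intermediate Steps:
a(M) = M⁻² (a(M) = 1/(M*M) = M⁻²)
a(1)³ = (1⁻²)³ = 1³ = 1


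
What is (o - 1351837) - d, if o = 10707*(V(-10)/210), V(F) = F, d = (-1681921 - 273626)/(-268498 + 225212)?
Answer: -409777491237/303002 ≈ -1.3524e+6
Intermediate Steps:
d = 1955547/43286 (d = -1955547/(-43286) = -1955547*(-1/43286) = 1955547/43286 ≈ 45.177)
o = -3569/7 (o = 10707*(-10/210) = 10707*(-10*1/210) = 10707*(-1/21) = -3569/7 ≈ -509.86)
(o - 1351837) - d = (-3569/7 - 1351837) - 1*1955547/43286 = -9466428/7 - 1955547/43286 = -409777491237/303002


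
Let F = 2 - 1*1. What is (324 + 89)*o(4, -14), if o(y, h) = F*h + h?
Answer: -11564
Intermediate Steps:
F = 1 (F = 2 - 1 = 1)
o(y, h) = 2*h (o(y, h) = 1*h + h = h + h = 2*h)
(324 + 89)*o(4, -14) = (324 + 89)*(2*(-14)) = 413*(-28) = -11564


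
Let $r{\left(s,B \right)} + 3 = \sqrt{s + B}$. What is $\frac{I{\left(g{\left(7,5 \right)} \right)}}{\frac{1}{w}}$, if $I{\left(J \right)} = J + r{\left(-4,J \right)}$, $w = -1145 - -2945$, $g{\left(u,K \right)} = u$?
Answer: $7200 + 1800 \sqrt{3} \approx 10318.0$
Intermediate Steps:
$r{\left(s,B \right)} = -3 + \sqrt{B + s}$ ($r{\left(s,B \right)} = -3 + \sqrt{s + B} = -3 + \sqrt{B + s}$)
$w = 1800$ ($w = -1145 + 2945 = 1800$)
$I{\left(J \right)} = -3 + J + \sqrt{-4 + J}$ ($I{\left(J \right)} = J + \left(-3 + \sqrt{J - 4}\right) = J + \left(-3 + \sqrt{-4 + J}\right) = -3 + J + \sqrt{-4 + J}$)
$\frac{I{\left(g{\left(7,5 \right)} \right)}}{\frac{1}{w}} = \frac{-3 + 7 + \sqrt{-4 + 7}}{\frac{1}{1800}} = \left(-3 + 7 + \sqrt{3}\right) \frac{1}{\frac{1}{1800}} = \left(4 + \sqrt{3}\right) 1800 = 7200 + 1800 \sqrt{3}$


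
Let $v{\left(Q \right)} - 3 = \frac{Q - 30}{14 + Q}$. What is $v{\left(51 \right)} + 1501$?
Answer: $\frac{97781}{65} \approx 1504.3$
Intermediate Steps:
$v{\left(Q \right)} = 3 + \frac{-30 + Q}{14 + Q}$ ($v{\left(Q \right)} = 3 + \frac{Q - 30}{14 + Q} = 3 + \frac{-30 + Q}{14 + Q}$)
$v{\left(51 \right)} + 1501 = \frac{4 \left(3 + 51\right)}{14 + 51} + 1501 = 4 \cdot \frac{1}{65} \cdot 54 + 1501 = \frac{216}{65} + 1501 = \frac{97781}{65}$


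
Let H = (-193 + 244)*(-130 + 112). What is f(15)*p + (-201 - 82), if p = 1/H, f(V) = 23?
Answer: -259817/918 ≈ -283.02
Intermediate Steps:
H = -918 (H = 51*(-18) = -918)
p = -1/918 (p = 1/(-918) = -1/918 ≈ -0.0010893)
f(15)*p + (-201 - 82) = 23*(-1/918) + (-201 - 82) = -23/918 - 283 = -259817/918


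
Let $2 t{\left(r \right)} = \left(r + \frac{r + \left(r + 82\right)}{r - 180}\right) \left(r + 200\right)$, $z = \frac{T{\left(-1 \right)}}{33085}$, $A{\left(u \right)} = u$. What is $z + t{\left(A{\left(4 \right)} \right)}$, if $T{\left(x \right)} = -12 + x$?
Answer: $\frac{39847021}{111980} \approx 355.84$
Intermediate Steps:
$z = - \frac{1}{2545}$ ($z = \frac{-12 - 1}{33085} = \left(-13\right) \frac{1}{33085} = - \frac{1}{2545} \approx -0.00039293$)
$t{\left(r \right)} = \frac{\left(200 + r\right) \left(r + \frac{82 + 2 r}{-180 + r}\right)}{2}$ ($t{\left(r \right)} = \frac{\left(r + \frac{r + \left(r + 82\right)}{r - 180}\right) \left(r + 200\right)}{2} = \frac{\left(r + \frac{r + \left(82 + r\right)}{-180 + r}\right) \left(200 + r\right)}{2} = \frac{\left(r + \frac{82 + 2 r}{-180 + r}\right) \left(200 + r\right)}{2} = \frac{\left(200 + r\right) \left(r + \frac{82 + 2 r}{-180 + r}\right)}{2}$)
$z + t{\left(A{\left(4 \right)} \right)} = - \frac{1}{2545} + \frac{16400 + 4^{3} - 142072 + 22 \cdot 4^{2}}{2 \left(-180 + 4\right)} = - \frac{1}{2545} + \frac{16400 + 64 - 142072 + 22 \cdot 16}{2 \left(-176\right)} = - \frac{1}{2545} + \frac{1}{2} \left(- \frac{1}{176}\right) \left(16400 + 64 - 142072 + 352\right) = - \frac{1}{2545} + \frac{1}{2} \left(- \frac{1}{176}\right) \left(-125256\right) = - \frac{1}{2545} + \frac{15657}{44} = \frac{39847021}{111980}$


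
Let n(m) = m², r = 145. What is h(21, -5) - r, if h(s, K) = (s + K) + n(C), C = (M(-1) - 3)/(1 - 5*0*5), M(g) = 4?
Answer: -128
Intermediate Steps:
C = 1 (C = (4 - 3)/(1 - 5*0*5) = 1/(1 + 0*5) = 1/(1 + 0) = 1/1 = 1*1 = 1)
h(s, K) = 1 + K + s (h(s, K) = (s + K) + 1² = (K + s) + 1 = 1 + K + s)
h(21, -5) - r = (1 - 5 + 21) - 1*145 = 17 - 145 = -128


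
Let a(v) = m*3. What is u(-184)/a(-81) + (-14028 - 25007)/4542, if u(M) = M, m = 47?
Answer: -704407/71158 ≈ -9.8992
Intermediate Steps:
a(v) = 141 (a(v) = 47*3 = 141)
u(-184)/a(-81) + (-14028 - 25007)/4542 = -184/141 + (-14028 - 25007)/4542 = -184*1/141 - 39035*1/4542 = -184/141 - 39035/4542 = -704407/71158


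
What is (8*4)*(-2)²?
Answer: 128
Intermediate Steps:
(8*4)*(-2)² = 32*4 = 128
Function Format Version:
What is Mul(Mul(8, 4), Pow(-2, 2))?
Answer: 128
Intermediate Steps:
Mul(Mul(8, 4), Pow(-2, 2)) = Mul(32, 4) = 128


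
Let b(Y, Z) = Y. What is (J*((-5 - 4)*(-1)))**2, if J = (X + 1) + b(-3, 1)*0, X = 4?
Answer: 2025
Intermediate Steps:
J = 5 (J = (4 + 1) - 3*0 = 5 + 0 = 5)
(J*((-5 - 4)*(-1)))**2 = (5*((-5 - 4)*(-1)))**2 = (5*(-9*(-1)))**2 = (5*9)**2 = 45**2 = 2025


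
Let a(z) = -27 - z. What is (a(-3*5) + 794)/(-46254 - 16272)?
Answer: -23/1839 ≈ -0.012507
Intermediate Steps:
(a(-3*5) + 794)/(-46254 - 16272) = ((-27 - (-3)*5) + 794)/(-46254 - 16272) = ((-27 - 1*(-15)) + 794)/(-62526) = ((-27 + 15) + 794)*(-1/62526) = (-12 + 794)*(-1/62526) = 782*(-1/62526) = -23/1839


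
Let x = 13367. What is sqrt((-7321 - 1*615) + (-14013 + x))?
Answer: I*sqrt(8582) ≈ 92.639*I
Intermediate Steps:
sqrt((-7321 - 1*615) + (-14013 + x)) = sqrt((-7321 - 1*615) + (-14013 + 13367)) = sqrt((-7321 - 615) - 646) = sqrt(-7936 - 646) = sqrt(-8582) = I*sqrt(8582)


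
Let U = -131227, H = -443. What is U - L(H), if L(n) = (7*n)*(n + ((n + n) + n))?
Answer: -5626199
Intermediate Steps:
L(n) = 28*n² (L(n) = (7*n)*(n + (2*n + n)) = (7*n)*(n + 3*n) = (7*n)*(4*n) = 28*n²)
U - L(H) = -131227 - 28*(-443)² = -131227 - 28*196249 = -131227 - 1*5494972 = -131227 - 5494972 = -5626199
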